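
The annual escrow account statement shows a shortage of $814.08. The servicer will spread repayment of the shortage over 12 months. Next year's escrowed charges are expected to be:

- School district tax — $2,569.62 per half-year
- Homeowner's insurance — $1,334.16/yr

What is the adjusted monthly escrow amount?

$607.29

School district tax = $2,569.62 × 2 = $5,139.24/yr
Homeowner's insurance = $1,334.16/yr
Combined annual = $5,139.24 + $1,334.16 = $6,473.40
Base monthly escrow = $6,473.40 ÷ 12 = $539.45
Shortage spread = $814.08 ÷ 12 = $67.84/mo
New monthly escrow = $539.45 + $67.84 = $607.29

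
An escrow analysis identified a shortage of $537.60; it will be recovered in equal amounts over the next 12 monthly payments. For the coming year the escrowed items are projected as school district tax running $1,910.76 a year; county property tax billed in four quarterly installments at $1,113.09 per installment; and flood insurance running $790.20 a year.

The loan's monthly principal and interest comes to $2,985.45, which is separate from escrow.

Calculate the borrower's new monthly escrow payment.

School district tax: $1,910.76/yr
County property tax: $1,113.09 × 4 = $4,452.36/yr
Flood insurance: $790.20/yr
Yearly total = $7,153.32
Monthly escrow = $7,153.32 ÷ 12 = $596.11
Shortage per month = $537.60 ÷ 12 = $44.80
Adjusted monthly = $596.11 + $44.80 = $640.91

$640.91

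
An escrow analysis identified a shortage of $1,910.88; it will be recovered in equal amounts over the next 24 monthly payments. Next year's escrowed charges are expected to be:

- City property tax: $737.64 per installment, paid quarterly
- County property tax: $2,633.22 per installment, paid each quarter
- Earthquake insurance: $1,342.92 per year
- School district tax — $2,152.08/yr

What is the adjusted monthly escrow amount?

City property tax — $737.64 × 4 = $2,950.56
County property tax — $2,633.22 × 4 = $10,532.88
Earthquake insurance — $1,342.92
School district tax — $2,152.08
Yearly total = $2,950.56 + $10,532.88 + $1,342.92 + $2,152.08 = $16,978.44
Monthly = $16,978.44 ÷ 12 = $1,414.87
Monthly shortage recovery: $1,910.88 / 24 = $79.62
New monthly escrow = $1,414.87 + $79.62 = $1,494.49

$1,494.49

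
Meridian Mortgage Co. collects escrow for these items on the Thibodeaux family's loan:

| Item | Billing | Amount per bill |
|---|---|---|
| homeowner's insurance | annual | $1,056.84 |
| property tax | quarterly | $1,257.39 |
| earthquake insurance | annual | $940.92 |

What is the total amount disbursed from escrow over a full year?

$7,027.32

Homeowner's insurance: $1,056.84
Property tax: $1,257.39 × 4 = $5,029.56
Earthquake insurance: $940.92
Annual escrow total = $7,027.32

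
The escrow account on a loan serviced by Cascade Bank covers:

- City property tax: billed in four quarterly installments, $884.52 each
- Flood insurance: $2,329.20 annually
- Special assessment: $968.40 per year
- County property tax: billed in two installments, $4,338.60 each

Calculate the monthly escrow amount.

City property tax = $884.52 × 4 = $3,538.08 per year
Flood insurance = $2,329.20 per year
Special assessment = $968.40 per year
County property tax = $4,338.60 × 2 = $8,677.20 per year
Annual escrow total = $15,512.88
Base monthly escrow = $15,512.88 / 12 = $1,292.74

$1,292.74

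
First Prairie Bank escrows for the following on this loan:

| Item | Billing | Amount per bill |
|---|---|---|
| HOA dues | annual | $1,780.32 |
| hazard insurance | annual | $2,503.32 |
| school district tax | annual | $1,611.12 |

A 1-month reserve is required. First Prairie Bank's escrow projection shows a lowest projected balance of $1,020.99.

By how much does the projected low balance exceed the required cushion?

HOA dues = $1,780.32
Hazard insurance = $2,503.32
School district tax = $1,611.12
Combined annual = $1,780.32 + $2,503.32 + $1,611.12 = $5,894.76
Per month = $5,894.76 / 12 = $491.23
Required cushion = 1 × $491.23 = $491.23
Surplus = $1,020.99 − $491.23 = $529.76

$529.76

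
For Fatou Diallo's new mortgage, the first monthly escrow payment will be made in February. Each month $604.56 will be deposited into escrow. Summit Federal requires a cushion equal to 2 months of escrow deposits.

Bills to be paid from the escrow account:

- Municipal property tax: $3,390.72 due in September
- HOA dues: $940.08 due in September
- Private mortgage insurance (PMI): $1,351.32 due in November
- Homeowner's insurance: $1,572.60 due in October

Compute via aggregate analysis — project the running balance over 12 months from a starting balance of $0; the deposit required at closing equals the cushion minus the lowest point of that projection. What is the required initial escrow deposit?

$2,418.24

Cushion = 2 × $604.56 = $1,209.12
Trial balance (start $0, +$604.56 each month, − disbursements):
  Feb: +$604.56 → $604.56
  Mar: +$604.56 → $1,209.12
  Apr: +$604.56 → $1,813.68
  May: +$604.56 → $2,418.24
  Jun: +$604.56 → $3,022.80
  Jul: +$604.56 → $3,627.36
  Aug: +$604.56 → $4,231.92
  Sep: +$604.56 − $4,330.80 → $505.68
  Oct: +$604.56 − $1,572.60 → -$462.36
  Nov: +$604.56 − $1,351.32 → -$1,209.12
  Dec: +$604.56 → -$604.56
  Jan: +$604.56 → $0.00
Lowest trial balance = -$1,209.12 (Nov)
Initial deposit = cushion − low point = $1,209.12 − (-$1,209.12) = $2,418.24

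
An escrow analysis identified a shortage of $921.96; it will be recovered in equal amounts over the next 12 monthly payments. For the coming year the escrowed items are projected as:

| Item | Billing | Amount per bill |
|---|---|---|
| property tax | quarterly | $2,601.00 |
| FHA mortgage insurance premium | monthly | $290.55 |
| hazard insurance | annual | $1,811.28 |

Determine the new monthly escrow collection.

Property tax: $2,601.00 × 4 = $10,404.00 per year
FHA mortgage insurance premium: $290.55 × 12 = $3,486.60 per year
Hazard insurance: $1,811.28 per year
Annual escrow total = $10,404.00 + $3,486.60 + $1,811.28 = $15,701.88
Base monthly escrow = $15,701.88 ÷ 12 = $1,308.49
Shortage per month = $921.96 / 12 = $76.83
Adjusted monthly = $1,308.49 + $76.83 = $1,385.32

$1,385.32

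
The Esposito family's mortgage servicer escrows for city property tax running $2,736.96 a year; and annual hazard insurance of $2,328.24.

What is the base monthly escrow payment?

$422.10

City property tax — $2,736.96/yr
Hazard insurance — $2,328.24/yr
Combined annual = $5,065.20
Monthly escrow = $5,065.20 / 12 = $422.10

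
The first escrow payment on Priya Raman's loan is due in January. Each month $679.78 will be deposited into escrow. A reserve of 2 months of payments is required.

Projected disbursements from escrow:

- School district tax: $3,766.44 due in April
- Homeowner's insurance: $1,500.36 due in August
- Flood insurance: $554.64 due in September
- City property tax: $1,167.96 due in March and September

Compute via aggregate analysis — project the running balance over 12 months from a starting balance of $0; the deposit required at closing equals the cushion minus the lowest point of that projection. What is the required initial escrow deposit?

$3,574.84

Cushion = 2 × $679.78 = $1,359.56
Trial balance (start $0, +$679.78 each month, − disbursements):
  Jan: +$679.78 → $679.78
  Feb: +$679.78 → $1,359.56
  Mar: +$679.78 − $1,167.96 → $871.38
  Apr: +$679.78 − $3,766.44 → -$2,215.28
  May: +$679.78 → -$1,535.50
  Jun: +$679.78 → -$855.72
  Jul: +$679.78 → -$175.94
  Aug: +$679.78 − $1,500.36 → -$996.52
  Sep: +$679.78 − $1,722.60 → -$2,039.34
  Oct: +$679.78 → -$1,359.56
  Nov: +$679.78 → -$679.78
  Dec: +$679.78 → $0.00
Lowest trial balance = -$2,215.28 (Apr)
Initial deposit = cushion − low point = $1,359.56 − (-$2,215.28) = $3,574.84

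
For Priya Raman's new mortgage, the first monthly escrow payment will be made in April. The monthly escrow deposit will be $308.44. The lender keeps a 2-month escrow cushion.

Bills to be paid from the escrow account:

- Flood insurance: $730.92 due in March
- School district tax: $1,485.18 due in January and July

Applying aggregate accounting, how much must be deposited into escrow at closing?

$868.30

Cushion = 2 × $308.44 = $616.88
Trial balance (start $0, +$308.44 each month, − disbursements):
  Apr: +$308.44 → $308.44
  May: +$308.44 → $616.88
  Jun: +$308.44 → $925.32
  Jul: +$308.44 − $1,485.18 → -$251.42
  Aug: +$308.44 → $57.02
  Sep: +$308.44 → $365.46
  Oct: +$308.44 → $673.90
  Nov: +$308.44 → $982.34
  Dec: +$308.44 → $1,290.78
  Jan: +$308.44 − $1,485.18 → $114.04
  Feb: +$308.44 → $422.48
  Mar: +$308.44 − $730.92 → $0.00
Lowest trial balance = -$251.42 (Jul)
Initial deposit = cushion − low point = $616.88 − (-$251.42) = $868.30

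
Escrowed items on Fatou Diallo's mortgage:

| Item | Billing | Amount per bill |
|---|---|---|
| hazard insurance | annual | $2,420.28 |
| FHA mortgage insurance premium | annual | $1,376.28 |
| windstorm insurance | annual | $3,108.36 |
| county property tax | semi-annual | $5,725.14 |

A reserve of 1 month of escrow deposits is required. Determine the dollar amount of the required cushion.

Hazard insurance = $2,420.28 per year
FHA mortgage insurance premium = $1,376.28 per year
Windstorm insurance = $3,108.36 per year
County property tax = $5,725.14 × 2 = $11,450.28 per year
Total per year = $18,355.20
Monthly = $18,355.20 ÷ 12 = $1,529.60
Cushion = 1 × $1,529.60 = $1,529.60

$1,529.60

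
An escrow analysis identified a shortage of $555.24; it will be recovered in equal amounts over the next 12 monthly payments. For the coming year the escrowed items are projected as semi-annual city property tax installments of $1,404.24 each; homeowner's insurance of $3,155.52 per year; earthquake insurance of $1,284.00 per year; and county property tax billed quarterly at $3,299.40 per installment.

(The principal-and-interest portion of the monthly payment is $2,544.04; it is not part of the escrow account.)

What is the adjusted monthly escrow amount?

$1,750.07

City property tax = $1,404.24 × 2 = $2,808.48
Homeowner's insurance = $3,155.52
Earthquake insurance = $1,284.00
County property tax = $3,299.40 × 4 = $13,197.60
Yearly total = $2,808.48 + $3,155.52 + $1,284.00 + $13,197.60 = $20,445.60
Monthly escrow = $20,445.60 ÷ 12 = $1,703.80
Shortage spread = $555.24 ÷ 12 = $46.27/mo
New monthly escrow = $1,703.80 + $46.27 = $1,750.07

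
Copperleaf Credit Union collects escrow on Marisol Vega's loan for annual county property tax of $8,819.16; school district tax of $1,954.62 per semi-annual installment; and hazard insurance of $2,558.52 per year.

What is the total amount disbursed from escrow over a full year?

County property tax: $8,819.16 annually
School district tax: $1,954.62 × 2 = $3,909.24 annually
Hazard insurance: $2,558.52 annually
Total per year = $8,819.16 + $3,909.24 + $2,558.52 = $15,286.92

$15,286.92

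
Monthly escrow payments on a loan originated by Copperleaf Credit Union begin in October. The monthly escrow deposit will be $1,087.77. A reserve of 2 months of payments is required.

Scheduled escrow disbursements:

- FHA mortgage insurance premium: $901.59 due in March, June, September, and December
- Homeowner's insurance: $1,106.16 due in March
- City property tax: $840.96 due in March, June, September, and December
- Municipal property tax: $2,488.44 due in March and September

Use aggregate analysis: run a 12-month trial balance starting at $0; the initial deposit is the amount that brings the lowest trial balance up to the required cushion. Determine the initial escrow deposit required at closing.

Cushion = 2 × $1,087.77 = $2,175.54
Trial balance (start $0, +$1,087.77 each month, − disbursements):
  Oct: +$1,087.77 → $1,087.77
  Nov: +$1,087.77 → $2,175.54
  Dec: +$1,087.77 − $1,742.55 → $1,520.76
  Jan: +$1,087.77 → $2,608.53
  Feb: +$1,087.77 → $3,696.30
  Mar: +$1,087.77 − $5,337.15 → -$553.08
  Apr: +$1,087.77 → $534.69
  May: +$1,087.77 → $1,622.46
  Jun: +$1,087.77 − $1,742.55 → $967.68
  Jul: +$1,087.77 → $2,055.45
  Aug: +$1,087.77 → $3,143.22
  Sep: +$1,087.77 − $4,230.99 → $0.00
Lowest trial balance = -$553.08 (Mar)
Initial deposit = cushion − low point = $2,175.54 − (-$553.08) = $2,728.62

$2,728.62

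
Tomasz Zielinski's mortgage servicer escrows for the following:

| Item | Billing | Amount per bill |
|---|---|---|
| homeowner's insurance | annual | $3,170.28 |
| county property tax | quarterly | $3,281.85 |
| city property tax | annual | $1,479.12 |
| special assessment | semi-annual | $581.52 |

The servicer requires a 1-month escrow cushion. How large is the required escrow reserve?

Homeowner's insurance — $3,170.28 annually
County property tax — $3,281.85 × 4 = $13,127.40 annually
City property tax — $1,479.12 annually
Special assessment — $581.52 × 2 = $1,163.04 annually
Combined annual = $18,939.84
Monthly = $18,939.84 ÷ 12 = $1,578.32
Reserve = 1 × $1,578.32 = $1,578.32

$1,578.32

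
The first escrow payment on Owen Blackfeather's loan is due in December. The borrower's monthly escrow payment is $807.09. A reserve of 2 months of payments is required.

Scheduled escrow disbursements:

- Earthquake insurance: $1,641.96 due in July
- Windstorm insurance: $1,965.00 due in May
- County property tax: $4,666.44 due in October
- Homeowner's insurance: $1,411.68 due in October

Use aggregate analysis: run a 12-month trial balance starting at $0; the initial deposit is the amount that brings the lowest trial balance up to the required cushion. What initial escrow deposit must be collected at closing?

$2,421.27

Cushion = 2 × $807.09 = $1,614.18
Trial balance (start $0, +$807.09 each month, − disbursements):
  Dec: +$807.09 → $807.09
  Jan: +$807.09 → $1,614.18
  Feb: +$807.09 → $2,421.27
  Mar: +$807.09 → $3,228.36
  Apr: +$807.09 → $4,035.45
  May: +$807.09 − $1,965.00 → $2,877.54
  Jun: +$807.09 → $3,684.63
  Jul: +$807.09 − $1,641.96 → $2,849.76
  Aug: +$807.09 → $3,656.85
  Sep: +$807.09 → $4,463.94
  Oct: +$807.09 − $6,078.12 → -$807.09
  Nov: +$807.09 → $0.00
Lowest trial balance = -$807.09 (Oct)
Initial deposit = cushion − low point = $1,614.18 − (-$807.09) = $2,421.27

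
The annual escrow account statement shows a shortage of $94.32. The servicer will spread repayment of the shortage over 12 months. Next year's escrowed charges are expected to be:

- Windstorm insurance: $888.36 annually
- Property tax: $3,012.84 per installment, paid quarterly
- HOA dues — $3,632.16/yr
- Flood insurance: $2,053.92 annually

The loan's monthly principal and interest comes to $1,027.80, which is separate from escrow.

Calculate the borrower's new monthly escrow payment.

$1,560.01

Windstorm insurance = $888.36 annually
Property tax = $3,012.84 × 4 = $12,051.36 annually
HOA dues = $3,632.16 annually
Flood insurance = $2,053.92 annually
Yearly total = $888.36 + $12,051.36 + $3,632.16 + $2,053.92 = $18,625.80
Per month = $18,625.80 ÷ 12 = $1,552.15
Shortage per month = $94.32 ÷ 12 = $7.86
Adjusted monthly = $1,552.15 + $7.86 = $1,560.01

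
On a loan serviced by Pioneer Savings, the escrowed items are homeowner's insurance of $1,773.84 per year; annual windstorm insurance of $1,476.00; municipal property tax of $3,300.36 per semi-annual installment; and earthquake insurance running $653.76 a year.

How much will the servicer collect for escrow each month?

$875.36

Homeowner's insurance = $1,773.84 per year
Windstorm insurance = $1,476.00 per year
Municipal property tax = $3,300.36 × 2 = $6,600.72 per year
Earthquake insurance = $653.76 per year
Yearly total = $10,504.32
Monthly escrow = $10,504.32 ÷ 12 = $875.36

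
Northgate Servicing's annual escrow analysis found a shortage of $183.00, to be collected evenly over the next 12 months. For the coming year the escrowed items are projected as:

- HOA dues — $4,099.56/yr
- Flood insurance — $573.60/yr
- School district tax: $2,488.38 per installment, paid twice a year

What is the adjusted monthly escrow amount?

HOA dues — $4,099.56 annually
Flood insurance — $573.60 annually
School district tax — $2,488.38 × 2 = $4,976.76 annually
Total annual escrow = $9,649.92
Monthly escrow = $9,649.92 ÷ 12 = $804.16
Monthly shortage recovery: $183.00 ÷ 12 = $15.25
Adjusted monthly = $804.16 + $15.25 = $819.41

$819.41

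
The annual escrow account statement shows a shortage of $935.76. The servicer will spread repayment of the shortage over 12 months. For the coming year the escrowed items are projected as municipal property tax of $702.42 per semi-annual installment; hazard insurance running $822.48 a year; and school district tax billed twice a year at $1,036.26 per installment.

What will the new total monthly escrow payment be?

$436.30

Municipal property tax: $702.42 × 2 = $1,404.84 annually
Hazard insurance: $822.48 annually
School district tax: $1,036.26 × 2 = $2,072.52 annually
Total annual escrow = $1,404.84 + $822.48 + $2,072.52 = $4,299.84
Monthly escrow = $4,299.84 / 12 = $358.32
Monthly shortage recovery: $935.76 / 12 = $77.98
New monthly escrow = $358.32 + $77.98 = $436.30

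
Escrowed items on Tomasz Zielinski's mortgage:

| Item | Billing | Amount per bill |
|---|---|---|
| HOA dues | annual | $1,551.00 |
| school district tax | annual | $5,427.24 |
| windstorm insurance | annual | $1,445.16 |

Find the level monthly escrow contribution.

$701.95

HOA dues: $1,551.00 annually
School district tax: $5,427.24 annually
Windstorm insurance: $1,445.16 annually
Total annual escrow = $8,423.40
Base monthly escrow = $8,423.40 ÷ 12 = $701.95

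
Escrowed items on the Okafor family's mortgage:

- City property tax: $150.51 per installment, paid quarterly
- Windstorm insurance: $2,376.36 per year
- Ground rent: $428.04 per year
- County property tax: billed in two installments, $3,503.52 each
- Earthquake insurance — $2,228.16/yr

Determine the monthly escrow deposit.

$1,053.47

City property tax = $150.51 × 4 = $602.04
Windstorm insurance = $2,376.36
Ground rent = $428.04
County property tax = $3,503.52 × 2 = $7,007.04
Earthquake insurance = $2,228.16
Total annual escrow = $602.04 + $2,376.36 + $428.04 + $7,007.04 + $2,228.16 = $12,641.64
Monthly escrow = $12,641.64 / 12 = $1,053.47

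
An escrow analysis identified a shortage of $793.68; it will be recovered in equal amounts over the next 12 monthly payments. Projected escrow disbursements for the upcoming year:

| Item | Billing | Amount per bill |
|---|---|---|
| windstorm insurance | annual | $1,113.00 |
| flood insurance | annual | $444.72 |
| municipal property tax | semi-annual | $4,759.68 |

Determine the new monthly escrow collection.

$989.23

Windstorm insurance: $1,113.00/yr
Flood insurance: $444.72/yr
Municipal property tax: $4,759.68 × 2 = $9,519.36/yr
Annual escrow total = $1,113.00 + $444.72 + $9,519.36 = $11,077.08
Base monthly escrow = $11,077.08 / 12 = $923.09
Monthly shortage recovery: $793.68 / 12 = $66.14
New monthly escrow = $923.09 + $66.14 = $989.23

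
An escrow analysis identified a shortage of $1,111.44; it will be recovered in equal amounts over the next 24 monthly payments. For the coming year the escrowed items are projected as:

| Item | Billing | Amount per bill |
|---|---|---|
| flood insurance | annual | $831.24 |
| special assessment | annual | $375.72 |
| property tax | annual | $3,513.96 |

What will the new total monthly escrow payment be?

Flood insurance: $831.24
Special assessment: $375.72
Property tax: $3,513.96
Annual escrow total = $831.24 + $375.72 + $3,513.96 = $4,720.92
Base monthly escrow = $4,720.92 / 12 = $393.41
Shortage spread = $1,111.44 / 24 = $46.31/mo
Adjusted monthly = $393.41 + $46.31 = $439.72

$439.72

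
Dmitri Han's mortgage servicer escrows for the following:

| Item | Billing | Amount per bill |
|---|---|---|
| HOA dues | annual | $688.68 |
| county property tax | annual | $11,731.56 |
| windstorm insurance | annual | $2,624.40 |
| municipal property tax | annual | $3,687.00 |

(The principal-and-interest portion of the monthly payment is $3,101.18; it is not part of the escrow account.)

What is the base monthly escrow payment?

HOA dues = $688.68 annually
County property tax = $11,731.56 annually
Windstorm insurance = $2,624.40 annually
Municipal property tax = $3,687.00 annually
Total annual escrow = $688.68 + $11,731.56 + $2,624.40 + $3,687.00 = $18,731.64
Per month = $18,731.64 / 12 = $1,560.97

$1,560.97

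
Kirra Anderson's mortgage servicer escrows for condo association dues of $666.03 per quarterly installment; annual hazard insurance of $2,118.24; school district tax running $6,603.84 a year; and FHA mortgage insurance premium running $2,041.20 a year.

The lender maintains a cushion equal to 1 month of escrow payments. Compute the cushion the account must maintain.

$1,118.95

Condo association dues = $666.03 × 4 = $2,664.12 annually
Hazard insurance = $2,118.24 annually
School district tax = $6,603.84 annually
FHA mortgage insurance premium = $2,041.20 annually
Total annual escrow = $2,664.12 + $2,118.24 + $6,603.84 + $2,041.20 = $13,427.40
Monthly = $13,427.40 / 12 = $1,118.95
Cushion = 1 × $1,118.95 = $1,118.95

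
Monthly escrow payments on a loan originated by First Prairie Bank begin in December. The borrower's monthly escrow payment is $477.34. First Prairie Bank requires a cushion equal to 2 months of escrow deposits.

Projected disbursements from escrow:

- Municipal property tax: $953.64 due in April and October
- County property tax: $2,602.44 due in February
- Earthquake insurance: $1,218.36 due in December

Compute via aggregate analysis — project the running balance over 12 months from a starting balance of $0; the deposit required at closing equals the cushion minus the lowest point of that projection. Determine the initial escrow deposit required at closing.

$3,343.46

Cushion = 2 × $477.34 = $954.68
Trial balance (start $0, +$477.34 each month, − disbursements):
  Dec: +$477.34 − $1,218.36 → -$741.02
  Jan: +$477.34 → -$263.68
  Feb: +$477.34 − $2,602.44 → -$2,388.78
  Mar: +$477.34 → -$1,911.44
  Apr: +$477.34 − $953.64 → -$2,387.74
  May: +$477.34 → -$1,910.40
  Jun: +$477.34 → -$1,433.06
  Jul: +$477.34 → -$955.72
  Aug: +$477.34 → -$478.38
  Sep: +$477.34 → -$1.04
  Oct: +$477.34 − $953.64 → -$477.34
  Nov: +$477.34 → $0.00
Lowest trial balance = -$2,388.78 (Feb)
Initial deposit = cushion − low point = $954.68 − (-$2,388.78) = $3,343.46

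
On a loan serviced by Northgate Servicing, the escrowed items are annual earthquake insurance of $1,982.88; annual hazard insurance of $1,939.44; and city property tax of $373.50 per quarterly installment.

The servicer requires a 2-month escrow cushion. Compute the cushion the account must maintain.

Earthquake insurance = $1,982.88 annually
Hazard insurance = $1,939.44 annually
City property tax = $373.50 × 4 = $1,494.00 annually
Total annual escrow = $1,982.88 + $1,939.44 + $1,494.00 = $5,416.32
Monthly escrow = $5,416.32 ÷ 12 = $451.36
Required cushion = 2 × $451.36 = $902.72

$902.72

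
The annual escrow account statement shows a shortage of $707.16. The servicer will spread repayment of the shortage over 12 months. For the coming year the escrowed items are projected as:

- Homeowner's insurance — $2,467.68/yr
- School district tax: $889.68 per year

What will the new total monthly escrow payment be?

$338.71

Homeowner's insurance — $2,467.68
School district tax — $889.68
Annual escrow total = $3,357.36
Per month = $3,357.36 / 12 = $279.78
Shortage spread = $707.16 / 12 = $58.93/mo
New monthly escrow = $279.78 + $58.93 = $338.71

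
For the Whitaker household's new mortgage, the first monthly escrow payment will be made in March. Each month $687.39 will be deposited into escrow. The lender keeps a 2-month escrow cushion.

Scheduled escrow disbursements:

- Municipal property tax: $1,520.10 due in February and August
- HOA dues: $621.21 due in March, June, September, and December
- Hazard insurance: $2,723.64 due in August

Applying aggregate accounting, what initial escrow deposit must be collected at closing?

$2,736.60

Cushion = 2 × $687.39 = $1,374.78
Trial balance (start $0, +$687.39 each month, − disbursements):
  Mar: +$687.39 − $621.21 → $66.18
  Apr: +$687.39 → $753.57
  May: +$687.39 → $1,440.96
  Jun: +$687.39 − $621.21 → $1,507.14
  Jul: +$687.39 → $2,194.53
  Aug: +$687.39 − $4,243.74 → -$1,361.82
  Sep: +$687.39 − $621.21 → -$1,295.64
  Oct: +$687.39 → -$608.25
  Nov: +$687.39 → $79.14
  Dec: +$687.39 − $621.21 → $145.32
  Jan: +$687.39 → $832.71
  Feb: +$687.39 − $1,520.10 → $0.00
Lowest trial balance = -$1,361.82 (Aug)
Initial deposit = cushion − low point = $1,374.78 − (-$1,361.82) = $2,736.60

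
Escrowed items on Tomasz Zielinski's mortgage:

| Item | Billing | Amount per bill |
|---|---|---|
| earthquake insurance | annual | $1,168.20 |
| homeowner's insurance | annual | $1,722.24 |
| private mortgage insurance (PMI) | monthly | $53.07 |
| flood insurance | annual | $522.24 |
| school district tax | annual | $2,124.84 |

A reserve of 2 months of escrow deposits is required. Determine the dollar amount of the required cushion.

Earthquake insurance — $1,168.20/yr
Homeowner's insurance — $1,722.24/yr
Private mortgage insurance (PMI) — $53.07 × 12 = $636.84/yr
Flood insurance — $522.24/yr
School district tax — $2,124.84/yr
Combined annual = $6,174.36
Monthly escrow = $6,174.36 ÷ 12 = $514.53
Cushion = 2 × $514.53 = $1,029.06

$1,029.06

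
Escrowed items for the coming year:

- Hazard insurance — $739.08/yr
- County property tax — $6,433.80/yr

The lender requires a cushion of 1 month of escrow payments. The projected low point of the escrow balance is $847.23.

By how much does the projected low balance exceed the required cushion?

Hazard insurance — $739.08 per year
County property tax — $6,433.80 per year
Total annual escrow = $7,172.88
Monthly = $7,172.88 / 12 = $597.74
Required reserve = 1 × $597.74 = $597.74
Excess over cushion: $847.23 − $597.74 = $249.49

$249.49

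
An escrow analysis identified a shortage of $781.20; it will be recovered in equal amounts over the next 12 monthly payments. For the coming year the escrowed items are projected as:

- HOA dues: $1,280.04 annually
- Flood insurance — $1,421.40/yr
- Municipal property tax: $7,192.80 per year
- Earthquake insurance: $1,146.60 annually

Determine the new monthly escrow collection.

$985.17

HOA dues = $1,280.04/yr
Flood insurance = $1,421.40/yr
Municipal property tax = $7,192.80/yr
Earthquake insurance = $1,146.60/yr
Total annual escrow = $1,280.04 + $1,421.40 + $7,192.80 + $1,146.60 = $11,040.84
Base monthly escrow = $11,040.84 / 12 = $920.07
Shortage spread = $781.20 ÷ 12 = $65.10/mo
New monthly escrow = $920.07 + $65.10 = $985.17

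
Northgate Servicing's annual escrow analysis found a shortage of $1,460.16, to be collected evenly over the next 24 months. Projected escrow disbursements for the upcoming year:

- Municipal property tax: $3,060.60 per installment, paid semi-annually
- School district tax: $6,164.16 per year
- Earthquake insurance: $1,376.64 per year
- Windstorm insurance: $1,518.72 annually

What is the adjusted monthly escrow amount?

$1,325.90

Municipal property tax = $3,060.60 × 2 = $6,121.20 annually
School district tax = $6,164.16 annually
Earthquake insurance = $1,376.64 annually
Windstorm insurance = $1,518.72 annually
Yearly total = $6,121.20 + $6,164.16 + $1,376.64 + $1,518.72 = $15,180.72
Monthly escrow = $15,180.72 / 12 = $1,265.06
Shortage per month = $1,460.16 ÷ 24 = $60.84
New monthly escrow = $1,265.06 + $60.84 = $1,325.90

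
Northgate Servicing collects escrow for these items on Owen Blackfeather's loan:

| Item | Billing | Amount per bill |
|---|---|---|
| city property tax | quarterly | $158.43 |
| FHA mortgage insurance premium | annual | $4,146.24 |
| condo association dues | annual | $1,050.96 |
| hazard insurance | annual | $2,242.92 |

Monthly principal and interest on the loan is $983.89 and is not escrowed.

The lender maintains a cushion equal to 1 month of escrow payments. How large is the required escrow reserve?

$672.82

City property tax = $158.43 × 4 = $633.72
FHA mortgage insurance premium = $4,146.24
Condo association dues = $1,050.96
Hazard insurance = $2,242.92
Yearly total = $633.72 + $4,146.24 + $1,050.96 + $2,242.92 = $8,073.84
Per month = $8,073.84 ÷ 12 = $672.82
Cushion = 1 × $672.82 = $672.82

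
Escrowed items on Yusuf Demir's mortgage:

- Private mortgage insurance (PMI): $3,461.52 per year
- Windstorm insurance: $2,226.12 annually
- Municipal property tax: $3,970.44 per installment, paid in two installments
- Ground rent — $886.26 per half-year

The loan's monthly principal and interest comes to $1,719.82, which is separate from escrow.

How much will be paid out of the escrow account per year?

$15,401.04

Private mortgage insurance (PMI) — $3,461.52
Windstorm insurance — $2,226.12
Municipal property tax — $3,970.44 × 2 = $7,940.88
Ground rent — $886.26 × 2 = $1,772.52
Total per year = $15,401.04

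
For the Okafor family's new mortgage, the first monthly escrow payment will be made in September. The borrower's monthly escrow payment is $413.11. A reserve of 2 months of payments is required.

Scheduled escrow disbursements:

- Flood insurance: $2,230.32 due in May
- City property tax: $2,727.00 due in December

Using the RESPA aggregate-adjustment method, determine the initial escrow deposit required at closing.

Cushion = 2 × $413.11 = $826.22
Trial balance (start $0, +$413.11 each month, − disbursements):
  Sep: +$413.11 → $413.11
  Oct: +$413.11 → $826.22
  Nov: +$413.11 → $1,239.33
  Dec: +$413.11 − $2,727.00 → -$1,074.56
  Jan: +$413.11 → -$661.45
  Feb: +$413.11 → -$248.34
  Mar: +$413.11 → $164.77
  Apr: +$413.11 → $577.88
  May: +$413.11 − $2,230.32 → -$1,239.33
  Jun: +$413.11 → -$826.22
  Jul: +$413.11 → -$413.11
  Aug: +$413.11 → $0.00
Lowest trial balance = -$1,239.33 (May)
Initial deposit = cushion − low point = $826.22 − (-$1,239.33) = $2,065.55

$2,065.55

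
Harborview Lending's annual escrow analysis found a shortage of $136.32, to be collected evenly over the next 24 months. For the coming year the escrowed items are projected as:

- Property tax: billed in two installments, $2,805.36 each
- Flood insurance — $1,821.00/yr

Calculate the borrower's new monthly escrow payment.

$624.99

Property tax = $2,805.36 × 2 = $5,610.72 annually
Flood insurance = $1,821.00 annually
Total annual escrow = $5,610.72 + $1,821.00 = $7,431.72
Per month = $7,431.72 / 12 = $619.31
Shortage per month = $136.32 ÷ 24 = $5.68
New monthly escrow = $619.31 + $5.68 = $624.99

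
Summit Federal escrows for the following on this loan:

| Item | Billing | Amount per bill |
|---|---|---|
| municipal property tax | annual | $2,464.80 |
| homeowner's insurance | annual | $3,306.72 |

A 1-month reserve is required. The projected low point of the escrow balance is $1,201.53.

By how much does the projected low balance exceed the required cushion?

$720.57

Municipal property tax — $2,464.80 annually
Homeowner's insurance — $3,306.72 annually
Annual escrow total = $5,771.52
Base monthly escrow = $5,771.52 ÷ 12 = $480.96
Required reserve = 1 × $480.96 = $480.96
Surplus = $1,201.53 − $480.96 = $720.57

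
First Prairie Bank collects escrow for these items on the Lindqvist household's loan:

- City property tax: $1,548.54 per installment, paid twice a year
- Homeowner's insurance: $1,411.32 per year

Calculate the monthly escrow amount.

$375.70

City property tax: $1,548.54 × 2 = $3,097.08/yr
Homeowner's insurance: $1,411.32/yr
Annual escrow total = $4,508.40
Base monthly escrow = $4,508.40 ÷ 12 = $375.70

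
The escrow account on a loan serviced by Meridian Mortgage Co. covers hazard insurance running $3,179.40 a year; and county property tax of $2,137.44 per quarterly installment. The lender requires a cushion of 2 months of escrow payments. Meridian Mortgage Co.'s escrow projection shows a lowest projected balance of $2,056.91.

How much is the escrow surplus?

Hazard insurance = $3,179.40 per year
County property tax = $2,137.44 × 4 = $8,549.76 per year
Combined annual = $3,179.40 + $8,549.76 = $11,729.16
Base monthly escrow = $11,729.16 / 12 = $977.43
Cushion = 2 × $977.43 = $1,954.86
Excess over cushion: $2,056.91 − $1,954.86 = $102.05

$102.05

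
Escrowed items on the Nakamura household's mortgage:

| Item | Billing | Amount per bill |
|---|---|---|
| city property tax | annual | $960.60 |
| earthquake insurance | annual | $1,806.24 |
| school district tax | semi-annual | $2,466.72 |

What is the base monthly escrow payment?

City property tax — $960.60/yr
Earthquake insurance — $1,806.24/yr
School district tax — $2,466.72 × 2 = $4,933.44/yr
Annual escrow total = $960.60 + $1,806.24 + $4,933.44 = $7,700.28
Base monthly escrow = $7,700.28 ÷ 12 = $641.69

$641.69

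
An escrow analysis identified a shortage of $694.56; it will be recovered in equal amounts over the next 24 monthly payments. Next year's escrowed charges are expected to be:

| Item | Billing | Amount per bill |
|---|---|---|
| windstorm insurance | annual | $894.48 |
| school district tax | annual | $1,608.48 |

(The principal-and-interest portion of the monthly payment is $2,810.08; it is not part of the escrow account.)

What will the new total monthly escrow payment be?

$237.52

Windstorm insurance: $894.48 annually
School district tax: $1,608.48 annually
Total annual escrow = $894.48 + $1,608.48 = $2,502.96
Per month = $2,502.96 / 12 = $208.58
Shortage per month = $694.56 ÷ 24 = $28.94
New monthly escrow = $208.58 + $28.94 = $237.52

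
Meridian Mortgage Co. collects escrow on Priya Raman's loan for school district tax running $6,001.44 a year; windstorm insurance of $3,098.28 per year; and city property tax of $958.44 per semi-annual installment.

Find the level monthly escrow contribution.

School district tax = $6,001.44 annually
Windstorm insurance = $3,098.28 annually
City property tax = $958.44 × 2 = $1,916.88 annually
Total per year = $11,016.60
Base monthly escrow = $11,016.60 / 12 = $918.05

$918.05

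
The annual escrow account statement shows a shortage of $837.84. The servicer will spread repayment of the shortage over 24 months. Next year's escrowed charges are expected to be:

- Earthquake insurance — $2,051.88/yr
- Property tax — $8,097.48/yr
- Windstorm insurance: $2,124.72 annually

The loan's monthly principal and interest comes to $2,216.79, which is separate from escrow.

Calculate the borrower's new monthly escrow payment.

Earthquake insurance — $2,051.88/yr
Property tax — $8,097.48/yr
Windstorm insurance — $2,124.72/yr
Annual escrow total = $12,274.08
Monthly = $12,274.08 ÷ 12 = $1,022.84
Shortage spread = $837.84 / 24 = $34.91/mo
Adjusted monthly = $1,022.84 + $34.91 = $1,057.75

$1,057.75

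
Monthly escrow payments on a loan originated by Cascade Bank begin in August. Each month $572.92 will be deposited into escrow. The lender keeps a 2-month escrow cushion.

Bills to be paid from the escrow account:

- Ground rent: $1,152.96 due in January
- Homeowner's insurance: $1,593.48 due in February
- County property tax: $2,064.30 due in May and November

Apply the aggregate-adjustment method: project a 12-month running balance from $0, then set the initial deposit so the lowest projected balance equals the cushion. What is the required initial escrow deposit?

Cushion = 2 × $572.92 = $1,145.84
Trial balance (start $0, +$572.92 each month, − disbursements):
  Aug: +$572.92 → $572.92
  Sep: +$572.92 → $1,145.84
  Oct: +$572.92 → $1,718.76
  Nov: +$572.92 − $2,064.30 → $227.38
  Dec: +$572.92 → $800.30
  Jan: +$572.92 − $1,152.96 → $220.26
  Feb: +$572.92 − $1,593.48 → -$800.30
  Mar: +$572.92 → -$227.38
  Apr: +$572.92 → $345.54
  May: +$572.92 − $2,064.30 → -$1,145.84
  Jun: +$572.92 → -$572.92
  Jul: +$572.92 → $0.00
Lowest trial balance = -$1,145.84 (May)
Initial deposit = cushion − low point = $1,145.84 − (-$1,145.84) = $2,291.68

$2,291.68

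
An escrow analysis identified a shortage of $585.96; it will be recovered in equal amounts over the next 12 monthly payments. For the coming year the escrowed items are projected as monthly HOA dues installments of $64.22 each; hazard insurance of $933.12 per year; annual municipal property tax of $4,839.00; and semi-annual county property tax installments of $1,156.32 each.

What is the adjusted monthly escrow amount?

$786.78

HOA dues — $64.22 × 12 = $770.64 per year
Hazard insurance — $933.12 per year
Municipal property tax — $4,839.00 per year
County property tax — $1,156.32 × 2 = $2,312.64 per year
Combined annual = $770.64 + $933.12 + $4,839.00 + $2,312.64 = $8,855.40
Per month = $8,855.40 / 12 = $737.95
Shortage per month = $585.96 / 12 = $48.83
Adjusted monthly = $737.95 + $48.83 = $786.78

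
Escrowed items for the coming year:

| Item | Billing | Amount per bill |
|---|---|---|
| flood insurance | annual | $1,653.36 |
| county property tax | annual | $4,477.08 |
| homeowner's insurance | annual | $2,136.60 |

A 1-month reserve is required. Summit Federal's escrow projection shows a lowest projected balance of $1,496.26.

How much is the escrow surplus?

$807.34

Flood insurance: $1,653.36
County property tax: $4,477.08
Homeowner's insurance: $2,136.60
Annual escrow total = $1,653.36 + $4,477.08 + $2,136.60 = $8,267.04
Per month = $8,267.04 ÷ 12 = $688.92
Required cushion = 1 × $688.92 = $688.92
Excess over cushion: $1,496.26 − $688.92 = $807.34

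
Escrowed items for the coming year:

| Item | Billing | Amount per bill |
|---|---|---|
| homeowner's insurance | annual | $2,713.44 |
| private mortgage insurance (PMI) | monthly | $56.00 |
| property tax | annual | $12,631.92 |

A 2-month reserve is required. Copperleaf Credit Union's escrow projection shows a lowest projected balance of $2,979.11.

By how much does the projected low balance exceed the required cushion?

Homeowner's insurance = $2,713.44/yr
Private mortgage insurance (PMI) = $56.00 × 12 = $672.00/yr
Property tax = $12,631.92/yr
Total annual escrow = $2,713.44 + $672.00 + $12,631.92 = $16,017.36
Base monthly escrow = $16,017.36 / 12 = $1,334.78
Required reserve = 2 × $1,334.78 = $2,669.56
Surplus = $2,979.11 − $2,669.56 = $309.55

$309.55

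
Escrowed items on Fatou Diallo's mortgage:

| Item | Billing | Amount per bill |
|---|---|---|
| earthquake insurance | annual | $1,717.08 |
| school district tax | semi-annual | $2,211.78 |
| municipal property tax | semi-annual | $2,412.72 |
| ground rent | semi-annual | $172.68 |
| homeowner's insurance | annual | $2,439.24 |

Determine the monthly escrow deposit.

$1,145.89

Earthquake insurance: $1,717.08/yr
School district tax: $2,211.78 × 2 = $4,423.56/yr
Municipal property tax: $2,412.72 × 2 = $4,825.44/yr
Ground rent: $172.68 × 2 = $345.36/yr
Homeowner's insurance: $2,439.24/yr
Total annual escrow = $13,750.68
Monthly = $13,750.68 / 12 = $1,145.89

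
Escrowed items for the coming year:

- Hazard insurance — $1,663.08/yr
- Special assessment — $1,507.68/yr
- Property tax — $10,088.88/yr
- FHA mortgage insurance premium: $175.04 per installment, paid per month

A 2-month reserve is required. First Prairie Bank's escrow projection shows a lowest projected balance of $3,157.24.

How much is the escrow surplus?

Hazard insurance — $1,663.08 per year
Special assessment — $1,507.68 per year
Property tax — $10,088.88 per year
FHA mortgage insurance premium — $175.04 × 12 = $2,100.48 per year
Total per year = $15,360.12
Monthly = $15,360.12 / 12 = $1,280.01
Cushion = 2 × $1,280.01 = $2,560.02
Surplus = $3,157.24 − $2,560.02 = $597.22

$597.22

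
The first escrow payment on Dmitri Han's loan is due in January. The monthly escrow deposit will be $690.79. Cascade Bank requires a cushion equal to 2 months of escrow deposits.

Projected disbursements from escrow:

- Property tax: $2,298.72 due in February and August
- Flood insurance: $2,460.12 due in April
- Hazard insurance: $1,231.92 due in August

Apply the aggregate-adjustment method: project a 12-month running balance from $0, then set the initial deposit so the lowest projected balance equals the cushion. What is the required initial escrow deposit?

Cushion = 2 × $690.79 = $1,381.58
Trial balance (start $0, +$690.79 each month, − disbursements):
  Jan: +$690.79 → $690.79
  Feb: +$690.79 − $2,298.72 → -$917.14
  Mar: +$690.79 → -$226.35
  Apr: +$690.79 − $2,460.12 → -$1,995.68
  May: +$690.79 → -$1,304.89
  Jun: +$690.79 → -$614.10
  Jul: +$690.79 → $76.69
  Aug: +$690.79 − $3,530.64 → -$2,763.16
  Sep: +$690.79 → -$2,072.37
  Oct: +$690.79 → -$1,381.58
  Nov: +$690.79 → -$690.79
  Dec: +$690.79 → $0.00
Lowest trial balance = -$2,763.16 (Aug)
Initial deposit = cushion − low point = $1,381.58 − (-$2,763.16) = $4,144.74

$4,144.74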